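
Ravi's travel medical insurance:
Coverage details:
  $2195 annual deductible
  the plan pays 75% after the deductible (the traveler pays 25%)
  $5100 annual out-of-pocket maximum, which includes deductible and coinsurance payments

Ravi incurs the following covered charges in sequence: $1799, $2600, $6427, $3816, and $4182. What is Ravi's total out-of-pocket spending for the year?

Claim 1 — $1799: fully absorbed by the deductible. Traveler owes $1799 (running OOP $1799).
Claim 2 — $2600: deductible takes $396, $2204 remains; coinsurance $2204 × 25% = $551. Cost to traveler: $947. OOP to date $2746.
Claim 3 — $6427: 25% coinsurance on $6427 = $1606.75. Traveler owes $1606.75 (running OOP $4352.75).
Claim 4 — $3816: deductible already satisfied, so traveler's share is 25% × $3816 = $954. That would push OOP to $5306.75, over the $5100 cap, so traveler pays $5100 − $4352.75 = $747.25.
Claim 5 — $4182: deductible met; 25% of $4182 = $1045.50. Adding that to $5100 gives $6145.50, past the $5100 cap; traveler pays only $5100 − $5100 = $0.
Total paid by the traveler: $1799 + $947 + $1606.75 + $747.25 + $0 = $5100.

$5100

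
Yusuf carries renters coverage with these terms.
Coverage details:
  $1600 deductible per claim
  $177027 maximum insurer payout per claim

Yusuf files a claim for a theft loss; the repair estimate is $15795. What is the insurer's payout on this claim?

After the deductible, $15795 − $1600 = $14195 remains.
$14195 is within the $177027 limit, so the insurer pays $14195.

$14195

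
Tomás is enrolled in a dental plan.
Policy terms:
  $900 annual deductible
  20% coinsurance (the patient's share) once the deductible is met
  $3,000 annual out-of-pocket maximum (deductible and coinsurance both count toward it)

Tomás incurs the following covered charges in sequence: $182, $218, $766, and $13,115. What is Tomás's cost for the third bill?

$553.20

#1 ($182): all of it applies to the deductible. Cost to patient: $182. OOP to date $182.
#2 ($218): fully absorbed by the deductible. Cost to patient: $218. OOP to date $400.
#3 ($766): deductible takes $500, $266 remains; coinsurance $266 × 20% = $53.20. Patient pays $553.20; OOP now $953.20.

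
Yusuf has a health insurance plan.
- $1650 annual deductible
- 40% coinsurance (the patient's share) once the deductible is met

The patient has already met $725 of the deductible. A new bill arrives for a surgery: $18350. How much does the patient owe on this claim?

Remaining deductible: $1650 − $725 = $925.
After the $925 deductible portion, $18350 − $925 = $17425 is subject to coinsurance.
Patient's 40% share of $17425 is $6970.
Patient responsibility: $925 + $6970 = $7895.

$7895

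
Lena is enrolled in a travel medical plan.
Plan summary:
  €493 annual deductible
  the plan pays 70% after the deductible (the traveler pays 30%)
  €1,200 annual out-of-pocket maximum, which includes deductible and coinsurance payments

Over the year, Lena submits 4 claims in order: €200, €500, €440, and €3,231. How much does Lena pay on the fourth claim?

Claim 1 (€200): all of it applies to the deductible. Traveler owes €200 (running OOP €200).
Claim 2 (€500): €293 to deductible, leaving €207; traveler's 30% is €62.10. Cost to traveler: €355.10. OOP to date €555.10.
Claim 3 (€440): deductible met; 30% of €440 = €132. Cost to traveler: €132. OOP to date €687.10.
Claim 4 (€3,231): deductible already satisfied, so traveler's share is 30% × €3,231 = €969.30. Adding that to €687.10 gives €1,656.40, past the €1,200 cap; traveler pays only €1,200 − €687.10 = €512.90.

€512.90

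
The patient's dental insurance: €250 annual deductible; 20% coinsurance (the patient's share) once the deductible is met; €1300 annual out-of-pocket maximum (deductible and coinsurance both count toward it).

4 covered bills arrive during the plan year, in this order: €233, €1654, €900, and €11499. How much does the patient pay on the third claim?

#1 (€233): all of it applies to the deductible. Cost to patient: €233. OOP to date €233.
#2 (€1654): €17 to deductible, leaving €1637; patient's 20% is €327.40. Cost to patient: €344.40. OOP to date €577.40.
#3 (€900): deductible already satisfied, so patient's share is 20% × €900 = €180. Cost to patient: €180. OOP to date €757.40.

€180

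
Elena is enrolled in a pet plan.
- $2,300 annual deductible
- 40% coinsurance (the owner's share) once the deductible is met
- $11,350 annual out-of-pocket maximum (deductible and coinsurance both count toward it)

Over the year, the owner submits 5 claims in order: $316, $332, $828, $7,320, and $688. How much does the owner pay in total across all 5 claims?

#1 ($316): entire amount goes to the deductible. Owner owes $316 (running OOP $316).
#2 ($332): entire amount goes to the deductible. Owner owes $332 (running OOP $648).
#3 ($828): fully absorbed by the deductible. Owner owes $828 (running OOP $1,476).
#4 ($7,320): $824 to deductible, leaving $6,496; 40% of $6,496 = $2,598.40. Owner pays $3,422.40; OOP now $4,898.40.
#5 ($688): deductible already satisfied, so owner's share is 40% × $688 = $275.20. Owner pays $275.20; OOP now $5,173.60.
Summing the owner's payments: $316 + $332 + $828 + $3,422.40 + $275.20 = $5,173.60.

$5,173.60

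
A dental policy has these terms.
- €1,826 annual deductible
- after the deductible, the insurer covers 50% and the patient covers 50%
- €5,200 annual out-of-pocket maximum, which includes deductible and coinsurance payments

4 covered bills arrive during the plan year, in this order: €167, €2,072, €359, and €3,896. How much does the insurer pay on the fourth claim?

Bill 1, €167: fully absorbed by the deductible. Patient owes €167 (running OOP €167). Plan pays €167 − €167 = €0.
Bill 2, €2,072: deductible takes €1,659, €413 remains; coinsurance €413 × 50% = €206.50. Patient pays €1,865.50; OOP now €2,032.50. Plan pays €2,072 − €1,865.50 = €206.50.
Bill 3, €359: 50% coinsurance on €359 = €179.50. Patient pays €179.50; OOP now €2,212. Plan pays €359 − €179.50 = €179.50.
Bill 4, €3,896: deductible already satisfied, so patient's share is 50% × €3,896 = €1,948. Cost to patient: €1,948. OOP to date €4,160. Plan pays €3,896 − €1,948 = €1,948.

€1,948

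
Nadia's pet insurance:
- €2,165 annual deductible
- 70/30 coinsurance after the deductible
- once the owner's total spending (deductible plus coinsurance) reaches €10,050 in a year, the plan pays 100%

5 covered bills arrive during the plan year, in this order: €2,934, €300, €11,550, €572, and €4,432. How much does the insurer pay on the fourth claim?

Bill 1, €2,934: €2,165 to deductible, leaving €769; owner's 30% is €230.70. Owner owes €2,395.70 (running OOP €2,395.70). Plan pays €2,934 − €2,395.70 = €538.30.
Bill 2, €300: 30% coinsurance on €300 = €90. Owner pays €90; OOP now €2,485.70. Insurer: €300 − €90 = €210.
Bill 3, €11,550: deductible already satisfied, so owner's share is 30% × €11,550 = €3,465. Cost to owner: €3,465. OOP to date €5,950.70. Plan pays €11,550 − €3,465 = €8,085.
Bill 4, €572: deductible already satisfied, so owner's share is 30% × €572 = €171.60. Owner pays €171.60; OOP now €6,122.30. Plan pays €572 − €171.60 = €400.40.

€400.40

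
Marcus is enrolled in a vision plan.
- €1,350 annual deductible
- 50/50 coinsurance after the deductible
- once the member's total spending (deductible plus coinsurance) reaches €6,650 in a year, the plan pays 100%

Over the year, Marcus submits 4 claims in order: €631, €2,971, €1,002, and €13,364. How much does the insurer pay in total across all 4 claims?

Claim 1 (€631): entire amount goes to the deductible. Member pays €631; OOP now €631. Plan pays €631 − €631 = €0.
Claim 2 (€2,971): €719 finishes the deductible; €2,252 goes to coinsurance; 50% of €2,252 = €1,126. Member pays €1,845; OOP now €2,476. Insurer: €2,971 − €1,845 = €1,126.
Claim 3 (€1,002): deductible already satisfied, so member's share is 50% × €1,002 = €501. Member owes €501 (running OOP €2,977). Insurer: €1,002 − €501 = €501.
Claim 4 (€13,364): deductible already satisfied, so member's share is 50% × €13,364 = €6,682. OOP would hit €9,659 > €6,650, so the cap limits the member to €6,650 − €2,977 = €3,673. Insurer: €13,364 − €3,673 = €9,691.
Insurer total: €0 + €1,126 + €501 + €9,691 = €11,318.

€11,318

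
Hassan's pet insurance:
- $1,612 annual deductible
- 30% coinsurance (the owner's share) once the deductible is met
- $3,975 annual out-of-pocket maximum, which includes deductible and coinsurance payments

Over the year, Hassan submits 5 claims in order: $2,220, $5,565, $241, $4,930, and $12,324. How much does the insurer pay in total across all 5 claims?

Bill 1, $2,220: $1,612 to deductible, leaving $608; owner's 30% is $182.40. Owner pays $1,794.40; OOP now $1,794.40. Insurer: $2,220 − $1,794.40 = $425.60.
Bill 2, $5,565: deductible met; 30% of $5,565 = $1,669.50. Owner owes $1,669.50 (running OOP $3,463.90). Plan pays $5,565 − $1,669.50 = $3,895.50.
Bill 3, $241: 30% coinsurance on $241 = $72.30. Owner pays $72.30; OOP now $3,536.20. Plan pays $241 − $72.30 = $168.70.
Bill 4, $4,930: deductible already satisfied, so owner's share is 30% × $4,930 = $1,479. OOP would hit $5,015.20 > $3,975, so the cap limits the owner to $3,975 − $3,536.20 = $438.80. Plan pays $4,930 − $438.80 = $4,491.20.
Bill 5, $12,324: deductible already satisfied, so owner's share is 30% × $12,324 = $3,697.20. Adding that to $3,975 gives $7,672.20, past the $3,975 cap; owner pays only $3,975 − $3,975 = $0. Plan pays $12,324 − $0 = $12,324.
Insurer total: $425.60 + $3,895.50 + $168.70 + $4,491.20 + $12,324 = $21,305.

$21,305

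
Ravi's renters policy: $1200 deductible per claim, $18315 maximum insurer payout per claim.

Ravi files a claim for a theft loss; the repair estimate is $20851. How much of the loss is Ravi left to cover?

$2536

After the deductible, $20851 − $1200 = $19651 remains.
$19651 exceeds the $18315 limit, so the insurer pays the limit: $18315.
Tenant's share is the uncovered remainder: $20851 − $18315 = $2536.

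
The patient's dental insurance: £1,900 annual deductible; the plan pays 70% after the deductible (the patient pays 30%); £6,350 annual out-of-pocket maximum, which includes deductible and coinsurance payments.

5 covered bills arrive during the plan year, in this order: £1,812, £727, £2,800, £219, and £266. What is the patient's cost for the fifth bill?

#1 (£1,812): fully absorbed by the deductible. Cost to patient: £1,812. OOP to date £1,812.
#2 (£727): deductible takes £88, £639 remains; 30% of £639 = £191.70. Patient owes £279.70 (running OOP £2,091.70).
#3 (£2,800): deductible met; 30% of £2,800 = £840. Patient pays £840; OOP now £2,931.70.
#4 (£219): 30% coinsurance on £219 = £65.70. Patient pays £65.70; OOP now £2,997.40.
#5 (£266): deductible met; 30% of £266 = £79.80. Cost to patient: £79.80. OOP to date £3,077.20.

£79.80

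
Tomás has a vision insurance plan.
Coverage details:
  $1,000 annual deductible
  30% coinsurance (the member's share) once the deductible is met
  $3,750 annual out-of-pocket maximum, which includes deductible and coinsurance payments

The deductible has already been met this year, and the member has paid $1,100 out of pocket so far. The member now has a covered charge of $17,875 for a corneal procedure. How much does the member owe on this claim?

The deductible is already satisfied, so the full bill goes to coinsurance.
Member's 30% share of $17,875 is $5,362.50.
Adding $5,362.50 to the $1,100 already spent would give $6,462.50, which exceeds the $3,750 cap; the member pays just $3,750 − $1,100 = $2,650.

$2,650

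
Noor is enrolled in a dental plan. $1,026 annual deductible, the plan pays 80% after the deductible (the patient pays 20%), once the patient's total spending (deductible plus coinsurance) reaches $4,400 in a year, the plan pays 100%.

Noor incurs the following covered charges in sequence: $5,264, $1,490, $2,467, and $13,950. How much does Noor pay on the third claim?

Bill 1, $5,264: $1,026 finishes the deductible; $4,238 goes to coinsurance; coinsurance $4,238 × 20% = $847.60. Patient owes $1,873.60 (running OOP $1,873.60).
Bill 2, $1,490: 20% coinsurance on $1,490 = $298. Cost to patient: $298. OOP to date $2,171.60.
Bill 3, $2,467: deductible met; 20% of $2,467 = $493.40. Patient pays $493.40; OOP now $2,665.

$493.40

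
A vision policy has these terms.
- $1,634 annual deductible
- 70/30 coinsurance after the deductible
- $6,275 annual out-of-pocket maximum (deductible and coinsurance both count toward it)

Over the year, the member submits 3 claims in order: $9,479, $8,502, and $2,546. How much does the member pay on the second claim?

Claim 1 ($9,479): $1,634 finishes the deductible; $7,845 goes to coinsurance; coinsurance $7,845 × 30% = $2,353.50. Member pays $3,987.50; OOP now $3,987.50.
Claim 2 ($8,502): 30% coinsurance on $8,502 = $2,550.60. That would push OOP to $6,538.10, over the $6,275 cap, so member pays $6,275 − $3,987.50 = $2,287.50.

$2,287.50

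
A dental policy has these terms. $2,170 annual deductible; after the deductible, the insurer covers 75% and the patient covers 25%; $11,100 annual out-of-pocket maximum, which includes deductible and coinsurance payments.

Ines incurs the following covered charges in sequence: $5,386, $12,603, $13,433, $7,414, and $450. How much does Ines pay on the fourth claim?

#1 ($5,386): $2,170 finishes the deductible; $3,216 goes to coinsurance; patient's 25% is $804. Patient owes $2,974 (running OOP $2,974).
#2 ($12,603): deductible met; 25% of $12,603 = $3,150.75. Patient owes $3,150.75 (running OOP $6,124.75).
#3 ($13,433): deductible met; 25% of $13,433 = $3,358.25. Patient owes $3,358.25 (running OOP $9,483).
#4 ($7,414): 25% coinsurance on $7,414 = $1,853.50. That would push OOP to $11,336.50, over the $11,100 cap, so patient pays $11,100 − $9,483 = $1,617.

$1,617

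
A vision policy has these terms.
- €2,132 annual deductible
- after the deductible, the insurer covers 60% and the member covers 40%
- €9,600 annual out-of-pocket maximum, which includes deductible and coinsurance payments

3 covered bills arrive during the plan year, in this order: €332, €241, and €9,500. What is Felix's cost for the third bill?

Claim 1 — €332: all of it applies to the deductible. Member owes €332 (running OOP €332).
Claim 2 — €241: entire amount goes to the deductible. Member owes €241 (running OOP €573).
Claim 3 — €9,500: €1,559 finishes the deductible; €7,941 goes to coinsurance; coinsurance €7,941 × 40% = €3,176.40. Member pays €4,735.40; OOP now €5,308.40.

€4,735.40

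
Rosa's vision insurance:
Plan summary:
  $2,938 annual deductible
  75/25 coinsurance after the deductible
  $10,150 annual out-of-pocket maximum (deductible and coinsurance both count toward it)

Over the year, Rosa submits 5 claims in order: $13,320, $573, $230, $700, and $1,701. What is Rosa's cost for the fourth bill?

#1 ($13,320): $2,938 finishes the deductible; $10,382 goes to coinsurance; 25% of $10,382 = $2,595.50. Member pays $5,533.50; OOP now $5,533.50.
#2 ($573): deductible already satisfied, so member's share is 25% × $573 = $143.25. Member owes $143.25 (running OOP $5,676.75).
#3 ($230): 25% coinsurance on $230 = $57.50. Member pays $57.50; OOP now $5,734.25.
#4 ($700): deductible already satisfied, so member's share is 25% × $700 = $175. Member owes $175 (running OOP $5,909.25).

$175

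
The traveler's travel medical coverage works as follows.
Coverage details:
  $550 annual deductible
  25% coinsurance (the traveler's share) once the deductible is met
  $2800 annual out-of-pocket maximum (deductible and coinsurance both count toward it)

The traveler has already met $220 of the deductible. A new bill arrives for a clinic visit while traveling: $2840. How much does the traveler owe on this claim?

$220 of the $550 deductible is already met, leaving $330.
That leaves $2840 − $330 = $2510 for coinsurance.
Traveler's 25% share of $2510 is $627.50.
Traveler responsibility before any cap: $330 + $627.50 = $957.50.
Total out-of-pocket so far would be $220 + $957.50 = $1177.50, below the $2800 cap — no reduction.

$957.50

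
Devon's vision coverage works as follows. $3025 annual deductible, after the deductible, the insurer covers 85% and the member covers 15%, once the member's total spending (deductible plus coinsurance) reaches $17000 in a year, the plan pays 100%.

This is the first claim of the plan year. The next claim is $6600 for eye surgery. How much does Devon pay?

Nothing has been paid toward the $3025 deductible, so the first $3025 of this charge is applied there.
That leaves $6600 − $3025 = $3575 for coinsurance.
Member's 15% share of $3575 is $536.25.
Member responsibility before any cap: $3025 + $536.25 = $3561.25.
Cumulative spending $0 + $3561.25 = $3561.25 stays under the $17000 maximum.

$3561.25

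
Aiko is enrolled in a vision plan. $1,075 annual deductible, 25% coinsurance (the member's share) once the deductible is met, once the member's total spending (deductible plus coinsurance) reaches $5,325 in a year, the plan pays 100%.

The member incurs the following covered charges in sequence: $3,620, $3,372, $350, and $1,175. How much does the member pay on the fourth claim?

Claim 1 ($3,620): deductible takes $1,075, $2,545 remains; member's 25% is $636.25. Member pays $1,711.25; OOP now $1,711.25.
Claim 2 ($3,372): deductible already satisfied, so member's share is 25% × $3,372 = $843. Member pays $843; OOP now $2,554.25.
Claim 3 ($350): deductible already satisfied, so member's share is 25% × $350 = $87.50. Cost to member: $87.50. OOP to date $2,641.75.
Claim 4 ($1,175): deductible already satisfied, so member's share is 25% × $1,175 = $293.75. Member pays $293.75; OOP now $2,935.50.

$293.75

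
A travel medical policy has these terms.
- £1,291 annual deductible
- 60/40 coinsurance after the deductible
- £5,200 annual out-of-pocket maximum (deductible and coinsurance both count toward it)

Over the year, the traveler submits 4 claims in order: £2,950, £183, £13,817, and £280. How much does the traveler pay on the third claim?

Bill 1, £2,950: £1,291 finishes the deductible; £1,659 goes to coinsurance; 40% of £1,659 = £663.60. Traveler owes £1,954.60 (running OOP £1,954.60).
Bill 2, £183: 40% coinsurance on £183 = £73.20. Traveler owes £73.20 (running OOP £2,027.80).
Bill 3, £13,817: deductible met; 40% of £13,817 = £5,526.80. OOP would hit £7,554.60 > £5,200, so the cap limits the traveler to £5,200 − £2,027.80 = £3,172.20.

£3,172.20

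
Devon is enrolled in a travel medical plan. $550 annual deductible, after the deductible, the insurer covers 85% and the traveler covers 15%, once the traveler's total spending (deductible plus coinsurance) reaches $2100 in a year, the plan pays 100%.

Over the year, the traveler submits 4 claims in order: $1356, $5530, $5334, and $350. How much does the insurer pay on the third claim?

$4734.40

#1 ($1356): deductible takes $550, $806 remains; 15% of $806 = $120.90. Traveler pays $670.90; OOP now $670.90. Insurer: $1356 − $670.90 = $685.10.
#2 ($5530): deductible met; 15% of $5530 = $829.50. Traveler pays $829.50; OOP now $1500.40. Plan pays $5530 − $829.50 = $4700.50.
#3 ($5334): deductible met; 15% of $5334 = $800.10. That would push OOP to $2300.50, over the $2100 cap, so traveler pays $2100 − $1500.40 = $599.60. Insurer: $5334 − $599.60 = $4734.40.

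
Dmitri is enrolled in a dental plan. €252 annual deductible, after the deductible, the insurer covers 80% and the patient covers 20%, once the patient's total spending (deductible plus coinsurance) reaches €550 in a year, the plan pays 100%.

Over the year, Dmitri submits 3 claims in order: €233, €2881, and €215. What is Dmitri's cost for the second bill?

Claim 1 (€233): fully absorbed by the deductible. Cost to patient: €233. OOP to date €233.
Claim 2 (€2881): €19 to deductible, leaving €2862; 20% of €2862 = €572.40. Together that's €19 + €572.40 = €591.40. Adding that to €233 gives €824.40, past the €550 cap; patient pays only €550 − €233 = €317.

€317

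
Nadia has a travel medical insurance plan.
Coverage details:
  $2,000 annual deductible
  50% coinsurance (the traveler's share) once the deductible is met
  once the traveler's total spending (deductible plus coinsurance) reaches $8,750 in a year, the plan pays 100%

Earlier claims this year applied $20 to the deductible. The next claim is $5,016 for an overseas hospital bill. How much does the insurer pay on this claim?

$1,518

Deductible still to meet: $2,000 − $20 = $1,980.
The remaining $3,036 (= $5,016 − $1,980) moves to coinsurance.
Coinsurance: $3,036 × 50% = $1,518.
That puts the traveler's cost at $1,980 + $1,518 = $3,498 before any cap.
Cumulative spending $20 + $3,498 = $3,518 stays under the $8,750 maximum.
The insurer covers the remainder: $5,016 − $3,498 = $1,518.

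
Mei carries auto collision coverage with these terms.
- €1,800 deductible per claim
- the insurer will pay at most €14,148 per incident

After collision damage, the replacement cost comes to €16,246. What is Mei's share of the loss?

€2,098

Less the €1,800 deductible: €16,246 − €1,800 = €14,446.
Since €14,446 > €14,148, the payout is capped at €14,148.
The driver bears the rest of the original loss: €16,246 − €14,148 = €2,098.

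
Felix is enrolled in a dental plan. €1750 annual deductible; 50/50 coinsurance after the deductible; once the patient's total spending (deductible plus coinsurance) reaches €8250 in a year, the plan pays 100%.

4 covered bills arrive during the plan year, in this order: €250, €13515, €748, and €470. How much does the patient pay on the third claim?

€374

Bill 1, €250: fully absorbed by the deductible. Cost to patient: €250. OOP to date €250.
Bill 2, €13515: €1500 finishes the deductible; €12015 goes to coinsurance; patient's 50% is €6007.50. Patient pays €7507.50; OOP now €7757.50.
Bill 3, €748: deductible already satisfied, so patient's share is 50% × €748 = €374. Cost to patient: €374. OOP to date €8131.50.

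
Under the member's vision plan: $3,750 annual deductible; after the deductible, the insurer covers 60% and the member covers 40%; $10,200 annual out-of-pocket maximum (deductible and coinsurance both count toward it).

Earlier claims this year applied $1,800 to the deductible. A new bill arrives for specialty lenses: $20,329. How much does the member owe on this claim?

$8,400

Remaining deductible: $3,750 − $1,800 = $1,950.
That leaves $20,329 − $1,950 = $18,379 for coinsurance.
Member's 40% share of $18,379 is $7,351.60.
That puts the member's cost at $1,950 + $7,351.60 = $9,301.60 before any cap.
Adding $9,301.60 to the $1,800 already spent would give $11,101.60, which exceeds the $10,200 cap; the member pays just $10,200 − $1,800 = $8,400.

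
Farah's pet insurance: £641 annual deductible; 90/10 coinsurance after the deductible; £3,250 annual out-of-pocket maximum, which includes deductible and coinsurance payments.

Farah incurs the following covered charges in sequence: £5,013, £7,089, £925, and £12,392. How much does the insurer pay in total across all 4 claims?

Claim 1 (£5,013): £641 to deductible, leaving £4,372; 10% of £4,372 = £437.20. Owner pays £1,078.20; OOP now £1,078.20. Insurer: £5,013 − £1,078.20 = £3,934.80.
Claim 2 (£7,089): deductible already satisfied, so owner's share is 10% × £7,089 = £708.90. Owner owes £708.90 (running OOP £1,787.10). Plan pays £7,089 − £708.90 = £6,380.10.
Claim 3 (£925): 10% coinsurance on £925 = £92.50. Cost to owner: £92.50. OOP to date £1,879.60. Insurer: £925 − £92.50 = £832.50.
Claim 4 (£12,392): 10% coinsurance on £12,392 = £1,239.20. Owner owes £1,239.20 (running OOP £3,118.80). Insurer: £12,392 − £1,239.20 = £11,152.80.
Insurer total: £3,934.80 + £6,380.10 + £832.50 + £11,152.80 = £22,300.20.

£22,300.20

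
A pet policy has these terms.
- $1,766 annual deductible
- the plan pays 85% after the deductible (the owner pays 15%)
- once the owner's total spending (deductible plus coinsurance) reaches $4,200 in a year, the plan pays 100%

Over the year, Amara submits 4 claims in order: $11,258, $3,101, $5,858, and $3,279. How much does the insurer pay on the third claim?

Claim 1 ($11,258): $1,766 to deductible, leaving $9,492; owner's 15% is $1,423.80. Cost to owner: $3,189.80. OOP to date $3,189.80. Insurer: $11,258 − $3,189.80 = $8,068.20.
Claim 2 ($3,101): deductible met; 15% of $3,101 = $465.15. Owner pays $465.15; OOP now $3,654.95. Insurer: $3,101 − $465.15 = $2,635.85.
Claim 3 ($5,858): 15% coinsurance on $5,858 = $878.70. OOP would hit $4,533.65 > $4,200, so the cap limits the owner to $4,200 − $3,654.95 = $545.05. Plan pays $5,858 − $545.05 = $5,312.95.

$5,312.95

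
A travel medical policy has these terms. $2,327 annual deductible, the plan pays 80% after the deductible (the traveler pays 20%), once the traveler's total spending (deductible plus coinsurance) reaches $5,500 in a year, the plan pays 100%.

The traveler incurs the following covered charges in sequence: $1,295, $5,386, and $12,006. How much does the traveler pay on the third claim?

Claim 1 ($1,295): all of it applies to the deductible. Traveler owes $1,295 (running OOP $1,295).
Claim 2 ($5,386): deductible takes $1,032, $4,354 remains; coinsurance $4,354 × 20% = $870.80. Cost to traveler: $1,902.80. OOP to date $3,197.80.
Claim 3 ($12,006): deductible already satisfied, so traveler's share is 20% × $12,006 = $2,401.20. OOP would hit $5,599 > $5,500, so the cap limits the traveler to $5,500 − $3,197.80 = $2,302.20.

$2,302.20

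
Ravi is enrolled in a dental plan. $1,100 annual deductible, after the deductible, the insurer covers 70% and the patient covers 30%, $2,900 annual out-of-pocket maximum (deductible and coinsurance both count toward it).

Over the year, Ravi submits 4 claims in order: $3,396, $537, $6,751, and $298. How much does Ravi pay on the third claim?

$950.10

Bill 1, $3,396: deductible takes $1,100, $2,296 remains; patient's 30% is $688.80. Patient pays $1,788.80; OOP now $1,788.80.
Bill 2, $537: deductible already satisfied, so patient's share is 30% × $537 = $161.10. Cost to patient: $161.10. OOP to date $1,949.90.
Bill 3, $6,751: 30% coinsurance on $6,751 = $2,025.30. Adding that to $1,949.90 gives $3,975.20, past the $2,900 cap; patient pays only $2,900 − $1,949.90 = $950.10.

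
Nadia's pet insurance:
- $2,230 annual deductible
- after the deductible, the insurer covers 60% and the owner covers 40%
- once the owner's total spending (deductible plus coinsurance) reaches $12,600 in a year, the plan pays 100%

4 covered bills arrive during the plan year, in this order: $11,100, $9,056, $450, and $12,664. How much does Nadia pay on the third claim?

Claim 1 ($11,100): $2,230 to deductible, leaving $8,870; owner's 40% is $3,548. Owner owes $5,778 (running OOP $5,778).
Claim 2 ($9,056): 40% coinsurance on $9,056 = $3,622.40. Cost to owner: $3,622.40. OOP to date $9,400.40.
Claim 3 ($450): 40% coinsurance on $450 = $180. Owner pays $180; OOP now $9,580.40.

$180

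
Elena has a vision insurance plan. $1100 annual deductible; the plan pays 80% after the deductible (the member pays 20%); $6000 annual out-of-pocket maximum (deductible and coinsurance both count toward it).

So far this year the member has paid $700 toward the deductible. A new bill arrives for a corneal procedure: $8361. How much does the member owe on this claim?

Remaining deductible: $1100 − $700 = $400.
After the $400 deductible portion, $8361 − $400 = $7961 is subject to coinsurance.
Member's 20% share of $7961 is $1592.20.
Member responsibility before any cap: $400 + $1592.20 = $1992.20.
Year-to-date out-of-pocket becomes $700 + $1992.20 = $2692.20, still under the $6000 maximum, so no cap applies.

$1992.20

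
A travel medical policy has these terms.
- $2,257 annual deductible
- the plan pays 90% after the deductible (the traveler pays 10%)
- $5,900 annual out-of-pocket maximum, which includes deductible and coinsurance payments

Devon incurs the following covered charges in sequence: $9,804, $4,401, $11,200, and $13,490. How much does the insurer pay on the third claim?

$10,080

Claim 1 ($9,804): $2,257 finishes the deductible; $7,547 goes to coinsurance; 10% of $7,547 = $754.70. Cost to traveler: $3,011.70. OOP to date $3,011.70. Insurer: $9,804 − $3,011.70 = $6,792.30.
Claim 2 ($4,401): deductible already satisfied, so traveler's share is 10% × $4,401 = $440.10. Traveler pays $440.10; OOP now $3,451.80. Insurer: $4,401 − $440.10 = $3,960.90.
Claim 3 ($11,200): deductible met; 10% of $11,200 = $1,120. Traveler owes $1,120 (running OOP $4,571.80). Insurer: $11,200 − $1,120 = $10,080.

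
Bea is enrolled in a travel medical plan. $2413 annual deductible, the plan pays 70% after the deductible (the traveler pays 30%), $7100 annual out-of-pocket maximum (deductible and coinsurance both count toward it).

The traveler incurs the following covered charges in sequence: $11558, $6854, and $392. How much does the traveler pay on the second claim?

Claim 1 — $11558: $2413 to deductible, leaving $9145; traveler's 30% is $2743.50. Cost to traveler: $5156.50. OOP to date $5156.50.
Claim 2 — $6854: deductible already satisfied, so traveler's share is 30% × $6854 = $2056.20. OOP would hit $7212.70 > $7100, so the cap limits the traveler to $7100 − $5156.50 = $1943.50.

$1943.50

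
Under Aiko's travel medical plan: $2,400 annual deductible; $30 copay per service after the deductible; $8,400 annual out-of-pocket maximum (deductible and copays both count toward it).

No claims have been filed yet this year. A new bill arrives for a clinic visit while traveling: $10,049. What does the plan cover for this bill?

$7,619

Nothing has been paid toward the $2,400 deductible, so the first $2,400 of this charge is applied there.
After the $2,400 deductible portion, $10,049 − $2,400 = $7,649 is subject to the copay.
Copay on this service: $30.
So the traveler owes $2,400 + $30 = $2,430 before any cap.
Year-to-date out-of-pocket becomes $0 + $2,430 = $2,430, still under the $8,400 maximum, so no cap applies.
The plan picks up $10,049 − $2,430 = $7,619.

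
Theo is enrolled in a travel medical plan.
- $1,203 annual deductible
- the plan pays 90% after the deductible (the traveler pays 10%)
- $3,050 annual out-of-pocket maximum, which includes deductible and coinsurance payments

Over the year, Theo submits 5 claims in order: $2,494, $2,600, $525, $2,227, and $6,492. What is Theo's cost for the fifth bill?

Bill 1, $2,494: deductible takes $1,203, $1,291 remains; coinsurance $1,291 × 10% = $129.10. Traveler pays $1,332.10; OOP now $1,332.10.
Bill 2, $2,600: 10% coinsurance on $2,600 = $260. Cost to traveler: $260. OOP to date $1,592.10.
Bill 3, $525: deductible met; 10% of $525 = $52.50. Traveler owes $52.50 (running OOP $1,644.60).
Bill 4, $2,227: deductible already satisfied, so traveler's share is 10% × $2,227 = $222.70. Cost to traveler: $222.70. OOP to date $1,867.30.
Bill 5, $6,492: deductible already satisfied, so traveler's share is 10% × $6,492 = $649.20. Traveler owes $649.20 (running OOP $2,516.50).

$649.20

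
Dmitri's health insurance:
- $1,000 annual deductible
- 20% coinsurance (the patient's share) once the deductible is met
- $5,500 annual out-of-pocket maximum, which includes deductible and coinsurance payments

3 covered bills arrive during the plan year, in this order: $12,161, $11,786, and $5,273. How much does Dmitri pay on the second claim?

#1 ($12,161): $1,000 to deductible, leaving $11,161; patient's 20% is $2,232.20. Patient owes $3,232.20 (running OOP $3,232.20).
#2 ($11,786): deductible already satisfied, so patient's share is 20% × $11,786 = $2,357.20. Adding that to $3,232.20 gives $5,589.40, past the $5,500 cap; patient pays only $5,500 − $3,232.20 = $2,267.80.

$2,267.80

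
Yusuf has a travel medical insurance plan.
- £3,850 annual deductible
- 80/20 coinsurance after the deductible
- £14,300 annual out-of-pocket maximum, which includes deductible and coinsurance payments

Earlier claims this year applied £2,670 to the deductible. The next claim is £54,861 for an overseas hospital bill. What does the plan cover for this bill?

£43,231

Remaining deductible: £3,850 − £2,670 = £1,180.
After the £1,180 deductible portion, £54,861 − £1,180 = £53,681 is subject to coinsurance.
Traveler's 20% share of £53,681 is £10,736.20.
That puts the traveler's cost at £1,180 + £10,736.20 = £11,916.20 before any cap.
Year-to-date out-of-pocket would reach £2,670 + £11,916.20 = £14,586.20, above the £14,300 maximum, so the traveler pays only £14,300 − £2,670 = £11,630.
The plan picks up £54,861 − £11,630 = £43,231.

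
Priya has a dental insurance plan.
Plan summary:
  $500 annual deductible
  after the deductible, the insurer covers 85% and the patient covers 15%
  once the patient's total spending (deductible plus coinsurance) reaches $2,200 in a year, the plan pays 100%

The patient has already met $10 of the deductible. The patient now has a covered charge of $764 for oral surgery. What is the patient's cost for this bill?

$531.10

$10 of the $500 deductible is already met, leaving $490.
After the $490 deductible portion, $764 − $490 = $274 is subject to coinsurance.
15% of $274 = $41.10 falls to the patient.
So the patient owes $490 + $41.10 = $531.10 before any cap.
Total out-of-pocket so far would be $10 + $531.10 = $541.10, below the $2,200 cap — no reduction.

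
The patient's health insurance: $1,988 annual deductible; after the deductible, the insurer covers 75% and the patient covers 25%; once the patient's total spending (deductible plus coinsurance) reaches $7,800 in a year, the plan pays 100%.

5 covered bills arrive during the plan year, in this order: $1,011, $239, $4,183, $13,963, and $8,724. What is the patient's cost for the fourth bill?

#1 ($1,011): fully absorbed by the deductible. Cost to patient: $1,011. OOP to date $1,011.
#2 ($239): all of it applies to the deductible. Patient owes $239 (running OOP $1,250).
#3 ($4,183): $738 finishes the deductible; $3,445 goes to coinsurance; patient's 25% is $861.25. Cost to patient: $1,599.25. OOP to date $2,849.25.
#4 ($13,963): deductible met; 25% of $13,963 = $3,490.75. Patient owes $3,490.75 (running OOP $6,340).

$3,490.75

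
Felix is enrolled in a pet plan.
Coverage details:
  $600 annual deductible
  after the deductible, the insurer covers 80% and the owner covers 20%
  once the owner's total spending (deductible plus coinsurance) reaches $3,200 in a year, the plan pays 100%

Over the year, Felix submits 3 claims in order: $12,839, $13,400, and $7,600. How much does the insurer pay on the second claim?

Claim 1 ($12,839): $600 finishes the deductible; $12,239 goes to coinsurance; owner's 20% is $2,447.80. Owner owes $3,047.80 (running OOP $3,047.80). Plan pays $12,839 − $3,047.80 = $9,791.20.
Claim 2 ($13,400): deductible met; 20% of $13,400 = $2,680. OOP would hit $5,727.80 > $3,200, so the cap limits the owner to $3,200 − $3,047.80 = $152.20. Plan pays $13,400 − $152.20 = $13,247.80.

$13,247.80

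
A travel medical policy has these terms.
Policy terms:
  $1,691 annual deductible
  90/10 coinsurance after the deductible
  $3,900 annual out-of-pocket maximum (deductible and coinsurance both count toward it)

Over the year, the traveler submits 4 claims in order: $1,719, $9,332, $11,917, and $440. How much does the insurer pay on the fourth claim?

Claim 1 — $1,719: $1,691 finishes the deductible; $28 goes to coinsurance; coinsurance $28 × 10% = $2.80. Traveler pays $1,693.80; OOP now $1,693.80. Insurer: $1,719 − $1,693.80 = $25.20.
Claim 2 — $9,332: deductible met; 10% of $9,332 = $933.20. Cost to traveler: $933.20. OOP to date $2,627. Plan pays $9,332 − $933.20 = $8,398.80.
Claim 3 — $11,917: deductible met; 10% of $11,917 = $1,191.70. Traveler owes $1,191.70 (running OOP $3,818.70). Insurer: $11,917 − $1,191.70 = $10,725.30.
Claim 4 — $440: deductible already satisfied, so traveler's share is 10% × $440 = $44. Cost to traveler: $44. OOP to date $3,862.70. Insurer: $440 − $44 = $396.

$396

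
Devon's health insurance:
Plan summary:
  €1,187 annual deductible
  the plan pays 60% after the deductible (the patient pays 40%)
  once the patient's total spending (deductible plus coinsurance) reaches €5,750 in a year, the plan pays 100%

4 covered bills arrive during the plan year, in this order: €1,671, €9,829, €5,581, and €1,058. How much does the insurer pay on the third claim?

€5,143.20

Bill 1, €1,671: deductible takes €1,187, €484 remains; 40% of €484 = €193.60. Patient owes €1,380.60 (running OOP €1,380.60). Insurer: €1,671 − €1,380.60 = €290.40.
Bill 2, €9,829: deductible met; 40% of €9,829 = €3,931.60. Patient pays €3,931.60; OOP now €5,312.20. Plan pays €9,829 − €3,931.60 = €5,897.40.
Bill 3, €5,581: deductible already satisfied, so patient's share is 40% × €5,581 = €2,232.40. OOP would hit €7,544.60 > €5,750, so the cap limits the patient to €5,750 − €5,312.20 = €437.80. Insurer: €5,581 − €437.80 = €5,143.20.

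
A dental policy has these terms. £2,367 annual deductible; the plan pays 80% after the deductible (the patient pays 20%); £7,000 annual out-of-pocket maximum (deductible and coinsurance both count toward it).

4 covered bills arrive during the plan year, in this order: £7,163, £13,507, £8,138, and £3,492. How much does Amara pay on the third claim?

Claim 1 — £7,163: deductible takes £2,367, £4,796 remains; 20% of £4,796 = £959.20. Cost to patient: £3,326.20. OOP to date £3,326.20.
Claim 2 — £13,507: 20% coinsurance on £13,507 = £2,701.40. Patient pays £2,701.40; OOP now £6,027.60.
Claim 3 — £8,138: 20% coinsurance on £8,138 = £1,627.60. Adding that to £6,027.60 gives £7,655.20, past the £7,000 cap; patient pays only £7,000 − £6,027.60 = £972.40.

£972.40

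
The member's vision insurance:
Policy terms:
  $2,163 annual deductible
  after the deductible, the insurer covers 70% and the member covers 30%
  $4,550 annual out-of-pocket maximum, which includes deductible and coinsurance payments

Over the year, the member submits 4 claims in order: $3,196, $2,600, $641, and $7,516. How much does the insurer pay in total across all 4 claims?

$9,403

#1 ($3,196): $2,163 to deductible, leaving $1,033; coinsurance $1,033 × 30% = $309.90. Member owes $2,472.90 (running OOP $2,472.90). Insurer: $3,196 − $2,472.90 = $723.10.
#2 ($2,600): 30% coinsurance on $2,600 = $780. Member pays $780; OOP now $3,252.90. Insurer: $2,600 − $780 = $1,820.
#3 ($641): 30% coinsurance on $641 = $192.30. Cost to member: $192.30. OOP to date $3,445.20. Insurer: $641 − $192.30 = $448.70.
#4 ($7,516): 30% coinsurance on $7,516 = $2,254.80. OOP would hit $5,700 > $4,550, so the cap limits the member to $4,550 − $3,445.20 = $1,104.80. Plan pays $7,516 − $1,104.80 = $6,411.20.
Insurer total = bills − member's total = $13,953 − $4,550 = $9,403.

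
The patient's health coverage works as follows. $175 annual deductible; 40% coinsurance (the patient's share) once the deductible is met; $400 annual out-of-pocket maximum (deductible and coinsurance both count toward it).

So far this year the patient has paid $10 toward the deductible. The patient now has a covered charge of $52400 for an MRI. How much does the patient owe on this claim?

$390

$10 of the $175 deductible is already met, leaving $165.
The remaining $52235 (= $52400 − $165) moves to coinsurance.
Patient's 40% share of $52235 is $20894.
That puts the patient's cost at $165 + $20894 = $21059 before any cap.
Year-to-date out-of-pocket would reach $10 + $21059 = $21069, above the $400 maximum, so the patient pays only $400 − $10 = $390.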